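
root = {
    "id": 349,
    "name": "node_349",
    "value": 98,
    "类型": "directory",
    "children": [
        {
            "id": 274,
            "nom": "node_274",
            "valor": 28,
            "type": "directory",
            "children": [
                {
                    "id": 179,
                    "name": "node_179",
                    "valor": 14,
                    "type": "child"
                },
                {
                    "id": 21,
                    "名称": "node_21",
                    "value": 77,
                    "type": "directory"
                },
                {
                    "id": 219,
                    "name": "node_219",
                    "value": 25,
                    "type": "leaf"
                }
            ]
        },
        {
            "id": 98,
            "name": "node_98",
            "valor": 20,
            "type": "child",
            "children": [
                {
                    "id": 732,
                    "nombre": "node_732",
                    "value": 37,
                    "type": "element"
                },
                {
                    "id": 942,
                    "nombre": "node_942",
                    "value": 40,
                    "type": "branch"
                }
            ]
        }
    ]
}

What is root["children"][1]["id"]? 98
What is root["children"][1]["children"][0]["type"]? "element"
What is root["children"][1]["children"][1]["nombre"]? "node_942"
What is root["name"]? "node_349"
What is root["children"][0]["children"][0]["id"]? 179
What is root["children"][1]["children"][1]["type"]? "branch"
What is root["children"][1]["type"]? "child"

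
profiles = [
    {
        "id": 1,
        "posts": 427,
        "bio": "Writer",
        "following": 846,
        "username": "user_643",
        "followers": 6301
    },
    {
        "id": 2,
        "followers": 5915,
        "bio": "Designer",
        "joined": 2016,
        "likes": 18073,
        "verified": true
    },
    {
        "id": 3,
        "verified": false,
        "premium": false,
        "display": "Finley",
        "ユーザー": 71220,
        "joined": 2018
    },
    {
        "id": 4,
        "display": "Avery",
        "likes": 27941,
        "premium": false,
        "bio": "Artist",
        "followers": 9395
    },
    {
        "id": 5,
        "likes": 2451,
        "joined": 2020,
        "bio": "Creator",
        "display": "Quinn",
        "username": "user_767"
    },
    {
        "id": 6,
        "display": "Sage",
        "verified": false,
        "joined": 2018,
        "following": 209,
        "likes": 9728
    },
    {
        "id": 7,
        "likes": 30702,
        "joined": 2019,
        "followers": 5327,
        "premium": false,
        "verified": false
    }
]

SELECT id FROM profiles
[1, 2, 3, 4, 5, 6, 7]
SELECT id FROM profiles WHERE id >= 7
[7]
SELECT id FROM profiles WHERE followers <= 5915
[2, 7]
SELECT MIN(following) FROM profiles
209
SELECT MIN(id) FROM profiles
1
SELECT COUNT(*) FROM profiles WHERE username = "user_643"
1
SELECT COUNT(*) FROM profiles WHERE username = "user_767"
1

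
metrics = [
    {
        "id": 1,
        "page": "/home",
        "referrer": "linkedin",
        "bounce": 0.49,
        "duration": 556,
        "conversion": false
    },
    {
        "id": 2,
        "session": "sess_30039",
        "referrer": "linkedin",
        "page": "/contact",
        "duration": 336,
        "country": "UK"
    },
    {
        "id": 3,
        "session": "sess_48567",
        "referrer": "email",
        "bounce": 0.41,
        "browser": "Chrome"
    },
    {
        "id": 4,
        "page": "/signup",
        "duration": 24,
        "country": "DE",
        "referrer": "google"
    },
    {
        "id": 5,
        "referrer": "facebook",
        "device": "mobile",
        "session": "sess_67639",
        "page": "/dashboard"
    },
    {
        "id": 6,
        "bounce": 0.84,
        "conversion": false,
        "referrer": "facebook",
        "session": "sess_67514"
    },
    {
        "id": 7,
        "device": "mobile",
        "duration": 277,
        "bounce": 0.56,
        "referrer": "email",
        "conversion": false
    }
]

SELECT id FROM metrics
[1, 2, 3, 4, 5, 6, 7]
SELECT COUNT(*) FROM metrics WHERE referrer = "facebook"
2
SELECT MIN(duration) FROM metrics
24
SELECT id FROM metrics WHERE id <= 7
[1, 2, 3, 4, 5, 6, 7]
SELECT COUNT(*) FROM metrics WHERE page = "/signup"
1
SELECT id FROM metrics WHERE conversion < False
[]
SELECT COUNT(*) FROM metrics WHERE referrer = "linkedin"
2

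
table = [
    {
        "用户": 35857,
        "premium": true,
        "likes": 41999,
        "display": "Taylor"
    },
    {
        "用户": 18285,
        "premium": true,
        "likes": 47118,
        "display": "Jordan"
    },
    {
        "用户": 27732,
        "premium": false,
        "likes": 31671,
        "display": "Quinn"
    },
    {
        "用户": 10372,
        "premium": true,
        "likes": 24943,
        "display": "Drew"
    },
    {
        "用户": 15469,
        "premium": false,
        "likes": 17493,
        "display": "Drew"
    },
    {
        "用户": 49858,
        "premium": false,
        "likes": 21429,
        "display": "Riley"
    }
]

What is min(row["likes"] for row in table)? 17493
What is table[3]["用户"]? 10372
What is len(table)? 6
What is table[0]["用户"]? 35857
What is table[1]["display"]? "Jordan"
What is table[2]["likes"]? 31671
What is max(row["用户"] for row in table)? 49858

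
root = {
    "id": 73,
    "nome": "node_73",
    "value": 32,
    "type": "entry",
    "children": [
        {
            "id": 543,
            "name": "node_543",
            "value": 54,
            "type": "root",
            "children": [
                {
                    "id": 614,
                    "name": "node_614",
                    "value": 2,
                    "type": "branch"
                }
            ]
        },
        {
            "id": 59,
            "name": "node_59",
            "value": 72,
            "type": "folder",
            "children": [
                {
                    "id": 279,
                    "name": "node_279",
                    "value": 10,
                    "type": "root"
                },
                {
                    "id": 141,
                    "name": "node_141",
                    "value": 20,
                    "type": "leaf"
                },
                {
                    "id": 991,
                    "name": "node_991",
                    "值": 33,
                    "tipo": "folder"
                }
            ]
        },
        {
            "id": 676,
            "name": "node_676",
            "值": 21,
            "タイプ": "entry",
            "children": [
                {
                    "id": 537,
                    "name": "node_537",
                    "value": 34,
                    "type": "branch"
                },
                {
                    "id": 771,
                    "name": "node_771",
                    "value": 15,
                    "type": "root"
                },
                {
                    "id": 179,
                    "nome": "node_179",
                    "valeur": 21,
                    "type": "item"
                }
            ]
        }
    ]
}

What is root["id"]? 73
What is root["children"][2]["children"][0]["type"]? "branch"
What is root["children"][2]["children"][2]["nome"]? "node_179"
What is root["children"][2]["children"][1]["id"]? 771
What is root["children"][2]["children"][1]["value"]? 15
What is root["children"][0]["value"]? 54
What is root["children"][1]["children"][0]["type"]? "root"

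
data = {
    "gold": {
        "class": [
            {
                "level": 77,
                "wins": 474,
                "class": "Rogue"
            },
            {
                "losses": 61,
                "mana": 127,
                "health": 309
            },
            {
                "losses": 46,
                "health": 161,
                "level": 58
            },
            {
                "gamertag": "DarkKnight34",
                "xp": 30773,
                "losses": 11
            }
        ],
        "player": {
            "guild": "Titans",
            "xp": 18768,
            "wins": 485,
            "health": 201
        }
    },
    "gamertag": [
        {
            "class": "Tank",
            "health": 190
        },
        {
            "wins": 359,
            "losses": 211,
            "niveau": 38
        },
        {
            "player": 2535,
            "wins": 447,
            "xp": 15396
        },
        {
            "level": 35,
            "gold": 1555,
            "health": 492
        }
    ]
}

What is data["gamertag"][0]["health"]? 190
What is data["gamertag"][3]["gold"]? 1555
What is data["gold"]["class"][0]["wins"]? 474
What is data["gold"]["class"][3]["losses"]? 11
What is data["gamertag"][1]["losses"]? 211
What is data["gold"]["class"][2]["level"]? 58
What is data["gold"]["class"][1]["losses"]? 61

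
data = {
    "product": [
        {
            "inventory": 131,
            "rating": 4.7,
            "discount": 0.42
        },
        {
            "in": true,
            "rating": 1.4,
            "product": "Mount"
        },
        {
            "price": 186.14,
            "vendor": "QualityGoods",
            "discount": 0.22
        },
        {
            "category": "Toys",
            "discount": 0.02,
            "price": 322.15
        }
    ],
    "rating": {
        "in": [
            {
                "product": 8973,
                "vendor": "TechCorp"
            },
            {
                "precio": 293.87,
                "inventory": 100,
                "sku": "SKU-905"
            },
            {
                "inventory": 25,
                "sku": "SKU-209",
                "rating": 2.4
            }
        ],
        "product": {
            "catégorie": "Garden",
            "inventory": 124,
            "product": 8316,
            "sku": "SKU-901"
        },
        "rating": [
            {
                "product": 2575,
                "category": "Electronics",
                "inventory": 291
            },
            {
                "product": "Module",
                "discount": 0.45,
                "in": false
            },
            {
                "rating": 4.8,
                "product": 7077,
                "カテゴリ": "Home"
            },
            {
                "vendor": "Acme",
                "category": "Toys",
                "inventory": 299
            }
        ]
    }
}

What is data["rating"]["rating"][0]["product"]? 2575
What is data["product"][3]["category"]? "Toys"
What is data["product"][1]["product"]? "Mount"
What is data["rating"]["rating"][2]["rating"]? 4.8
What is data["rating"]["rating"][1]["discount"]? 0.45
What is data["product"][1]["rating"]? 1.4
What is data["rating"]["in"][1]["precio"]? 293.87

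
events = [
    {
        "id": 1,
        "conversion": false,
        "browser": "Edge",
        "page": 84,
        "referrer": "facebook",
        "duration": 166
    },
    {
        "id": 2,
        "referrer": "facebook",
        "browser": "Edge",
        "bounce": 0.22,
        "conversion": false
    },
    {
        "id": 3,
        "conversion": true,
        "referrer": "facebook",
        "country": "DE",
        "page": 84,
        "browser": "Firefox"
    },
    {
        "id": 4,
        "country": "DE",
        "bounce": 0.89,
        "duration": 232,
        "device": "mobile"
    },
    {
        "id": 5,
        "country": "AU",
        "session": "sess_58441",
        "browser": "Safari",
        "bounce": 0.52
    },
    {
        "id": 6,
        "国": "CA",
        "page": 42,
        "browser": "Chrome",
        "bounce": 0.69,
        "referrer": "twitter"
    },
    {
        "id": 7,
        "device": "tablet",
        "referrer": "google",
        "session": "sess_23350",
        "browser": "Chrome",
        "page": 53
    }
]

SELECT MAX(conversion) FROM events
True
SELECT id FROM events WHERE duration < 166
[]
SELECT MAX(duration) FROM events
232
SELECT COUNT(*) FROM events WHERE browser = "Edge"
2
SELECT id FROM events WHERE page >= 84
[1, 3]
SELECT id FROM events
[1, 2, 3, 4, 5, 6, 7]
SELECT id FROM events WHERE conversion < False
[]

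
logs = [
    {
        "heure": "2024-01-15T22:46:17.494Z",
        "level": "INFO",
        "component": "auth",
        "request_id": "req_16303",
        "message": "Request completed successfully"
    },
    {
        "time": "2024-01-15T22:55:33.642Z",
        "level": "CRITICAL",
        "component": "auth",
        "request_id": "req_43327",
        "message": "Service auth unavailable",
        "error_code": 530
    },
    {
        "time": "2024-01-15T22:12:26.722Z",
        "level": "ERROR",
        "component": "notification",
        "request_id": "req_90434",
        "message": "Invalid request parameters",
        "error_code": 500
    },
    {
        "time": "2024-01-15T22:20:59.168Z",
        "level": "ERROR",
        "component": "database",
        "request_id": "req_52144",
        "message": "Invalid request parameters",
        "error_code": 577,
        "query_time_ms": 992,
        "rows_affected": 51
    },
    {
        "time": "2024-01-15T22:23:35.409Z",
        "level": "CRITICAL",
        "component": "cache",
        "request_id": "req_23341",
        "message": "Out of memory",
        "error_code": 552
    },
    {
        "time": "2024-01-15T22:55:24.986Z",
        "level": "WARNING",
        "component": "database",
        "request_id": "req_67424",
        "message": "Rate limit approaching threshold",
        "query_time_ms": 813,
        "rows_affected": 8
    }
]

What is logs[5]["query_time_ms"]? 813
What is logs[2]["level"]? "ERROR"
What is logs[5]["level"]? "WARNING"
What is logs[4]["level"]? "CRITICAL"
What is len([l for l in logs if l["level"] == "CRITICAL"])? 2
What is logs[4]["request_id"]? "req_23341"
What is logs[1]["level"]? "CRITICAL"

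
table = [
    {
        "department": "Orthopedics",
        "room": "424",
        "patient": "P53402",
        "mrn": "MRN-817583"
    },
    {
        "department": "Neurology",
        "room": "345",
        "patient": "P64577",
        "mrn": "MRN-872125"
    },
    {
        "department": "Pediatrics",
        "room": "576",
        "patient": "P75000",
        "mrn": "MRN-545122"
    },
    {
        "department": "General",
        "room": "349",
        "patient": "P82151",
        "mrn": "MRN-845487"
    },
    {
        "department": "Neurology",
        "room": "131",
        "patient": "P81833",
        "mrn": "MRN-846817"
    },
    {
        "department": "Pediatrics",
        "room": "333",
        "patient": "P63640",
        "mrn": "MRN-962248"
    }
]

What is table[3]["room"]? "349"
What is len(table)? 6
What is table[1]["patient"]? "P64577"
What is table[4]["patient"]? "P81833"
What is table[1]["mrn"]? "MRN-872125"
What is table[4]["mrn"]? "MRN-846817"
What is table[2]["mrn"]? "MRN-545122"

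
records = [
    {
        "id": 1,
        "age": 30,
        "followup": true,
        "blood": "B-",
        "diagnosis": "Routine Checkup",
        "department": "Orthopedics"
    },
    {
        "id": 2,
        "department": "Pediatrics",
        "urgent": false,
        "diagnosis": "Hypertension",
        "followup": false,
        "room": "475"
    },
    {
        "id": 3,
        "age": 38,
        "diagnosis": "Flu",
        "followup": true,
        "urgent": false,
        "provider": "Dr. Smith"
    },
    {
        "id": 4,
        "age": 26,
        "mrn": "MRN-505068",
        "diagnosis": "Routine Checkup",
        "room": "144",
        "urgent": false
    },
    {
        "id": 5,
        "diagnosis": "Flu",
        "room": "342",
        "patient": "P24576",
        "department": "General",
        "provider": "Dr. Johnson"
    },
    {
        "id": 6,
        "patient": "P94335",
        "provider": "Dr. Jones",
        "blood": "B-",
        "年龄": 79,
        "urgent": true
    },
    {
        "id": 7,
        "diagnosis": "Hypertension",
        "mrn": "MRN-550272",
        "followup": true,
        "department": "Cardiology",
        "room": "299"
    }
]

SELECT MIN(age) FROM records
26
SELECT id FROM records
[1, 2, 3, 4, 5, 6, 7]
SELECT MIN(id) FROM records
1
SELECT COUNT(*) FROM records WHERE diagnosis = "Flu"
2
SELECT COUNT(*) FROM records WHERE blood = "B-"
2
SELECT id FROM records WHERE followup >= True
[1, 3, 7]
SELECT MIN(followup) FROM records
False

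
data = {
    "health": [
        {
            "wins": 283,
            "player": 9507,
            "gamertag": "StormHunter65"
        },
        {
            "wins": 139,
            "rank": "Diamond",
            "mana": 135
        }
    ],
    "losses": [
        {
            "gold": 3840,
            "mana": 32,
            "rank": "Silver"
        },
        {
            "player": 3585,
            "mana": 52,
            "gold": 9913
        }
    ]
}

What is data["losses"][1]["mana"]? 52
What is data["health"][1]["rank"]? "Diamond"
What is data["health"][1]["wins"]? 139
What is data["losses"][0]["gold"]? 3840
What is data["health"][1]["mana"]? 135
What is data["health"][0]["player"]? 9507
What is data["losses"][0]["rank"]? "Silver"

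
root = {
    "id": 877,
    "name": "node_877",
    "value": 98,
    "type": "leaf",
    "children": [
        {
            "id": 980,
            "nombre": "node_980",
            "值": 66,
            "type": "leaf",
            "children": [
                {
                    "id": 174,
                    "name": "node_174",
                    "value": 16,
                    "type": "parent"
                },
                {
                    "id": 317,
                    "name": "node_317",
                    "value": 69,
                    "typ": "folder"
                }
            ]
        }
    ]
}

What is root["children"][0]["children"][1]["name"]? "node_317"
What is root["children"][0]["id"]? 980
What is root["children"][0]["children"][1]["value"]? 69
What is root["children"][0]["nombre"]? "node_980"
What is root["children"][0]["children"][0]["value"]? 16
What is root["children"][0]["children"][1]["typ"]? "folder"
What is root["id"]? 877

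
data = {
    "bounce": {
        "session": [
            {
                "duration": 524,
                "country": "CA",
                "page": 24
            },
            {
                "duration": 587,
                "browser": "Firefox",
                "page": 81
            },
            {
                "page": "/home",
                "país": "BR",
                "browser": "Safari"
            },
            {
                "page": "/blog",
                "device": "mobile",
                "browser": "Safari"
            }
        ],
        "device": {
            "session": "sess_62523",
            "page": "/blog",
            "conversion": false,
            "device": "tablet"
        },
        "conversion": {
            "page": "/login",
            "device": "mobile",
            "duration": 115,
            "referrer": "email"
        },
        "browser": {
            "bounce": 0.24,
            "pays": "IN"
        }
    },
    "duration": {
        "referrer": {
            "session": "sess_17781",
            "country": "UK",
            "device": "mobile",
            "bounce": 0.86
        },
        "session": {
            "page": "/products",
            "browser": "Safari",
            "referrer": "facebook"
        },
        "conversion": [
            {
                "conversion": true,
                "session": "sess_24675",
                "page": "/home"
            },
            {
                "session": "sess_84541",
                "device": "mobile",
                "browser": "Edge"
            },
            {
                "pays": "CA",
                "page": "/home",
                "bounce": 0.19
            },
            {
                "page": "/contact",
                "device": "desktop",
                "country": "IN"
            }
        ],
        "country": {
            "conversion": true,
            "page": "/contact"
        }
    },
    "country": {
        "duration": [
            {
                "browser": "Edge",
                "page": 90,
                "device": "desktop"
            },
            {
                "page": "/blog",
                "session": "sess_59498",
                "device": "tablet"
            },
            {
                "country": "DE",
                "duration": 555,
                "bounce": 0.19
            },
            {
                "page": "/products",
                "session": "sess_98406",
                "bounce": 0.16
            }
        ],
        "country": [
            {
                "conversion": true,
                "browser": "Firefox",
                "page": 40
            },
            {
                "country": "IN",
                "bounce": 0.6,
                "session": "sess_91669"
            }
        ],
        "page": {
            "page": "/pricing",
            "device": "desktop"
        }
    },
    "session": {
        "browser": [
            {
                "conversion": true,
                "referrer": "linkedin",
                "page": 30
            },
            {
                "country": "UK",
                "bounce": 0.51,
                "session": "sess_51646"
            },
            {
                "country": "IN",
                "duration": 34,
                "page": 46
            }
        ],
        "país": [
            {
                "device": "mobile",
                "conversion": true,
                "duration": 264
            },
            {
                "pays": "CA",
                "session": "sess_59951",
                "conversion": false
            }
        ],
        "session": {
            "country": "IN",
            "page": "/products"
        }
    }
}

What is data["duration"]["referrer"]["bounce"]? 0.86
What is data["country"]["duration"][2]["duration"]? 555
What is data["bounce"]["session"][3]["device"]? "mobile"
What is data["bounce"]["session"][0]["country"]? "CA"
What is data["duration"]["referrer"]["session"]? "sess_17781"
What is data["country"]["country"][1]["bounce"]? 0.6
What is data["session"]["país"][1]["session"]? "sess_59951"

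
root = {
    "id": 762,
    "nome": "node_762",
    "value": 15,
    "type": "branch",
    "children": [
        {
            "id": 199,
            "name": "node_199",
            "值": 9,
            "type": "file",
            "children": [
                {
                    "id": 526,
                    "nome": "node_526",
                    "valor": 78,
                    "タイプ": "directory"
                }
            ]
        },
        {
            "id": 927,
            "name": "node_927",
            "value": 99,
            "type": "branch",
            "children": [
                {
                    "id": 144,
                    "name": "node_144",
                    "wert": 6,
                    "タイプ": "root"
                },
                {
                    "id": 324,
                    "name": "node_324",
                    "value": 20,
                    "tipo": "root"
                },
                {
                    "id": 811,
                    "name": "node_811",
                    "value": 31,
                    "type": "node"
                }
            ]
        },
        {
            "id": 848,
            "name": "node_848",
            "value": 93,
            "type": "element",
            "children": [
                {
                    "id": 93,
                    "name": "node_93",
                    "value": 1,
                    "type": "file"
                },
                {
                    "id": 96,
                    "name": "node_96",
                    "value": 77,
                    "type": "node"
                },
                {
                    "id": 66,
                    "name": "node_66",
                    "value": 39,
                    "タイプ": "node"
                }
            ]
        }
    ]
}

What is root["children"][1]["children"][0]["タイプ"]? "root"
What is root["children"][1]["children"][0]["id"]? 144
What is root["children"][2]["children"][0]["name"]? "node_93"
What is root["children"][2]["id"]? 848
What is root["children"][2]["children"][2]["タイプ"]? "node"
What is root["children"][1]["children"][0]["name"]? "node_144"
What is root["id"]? 762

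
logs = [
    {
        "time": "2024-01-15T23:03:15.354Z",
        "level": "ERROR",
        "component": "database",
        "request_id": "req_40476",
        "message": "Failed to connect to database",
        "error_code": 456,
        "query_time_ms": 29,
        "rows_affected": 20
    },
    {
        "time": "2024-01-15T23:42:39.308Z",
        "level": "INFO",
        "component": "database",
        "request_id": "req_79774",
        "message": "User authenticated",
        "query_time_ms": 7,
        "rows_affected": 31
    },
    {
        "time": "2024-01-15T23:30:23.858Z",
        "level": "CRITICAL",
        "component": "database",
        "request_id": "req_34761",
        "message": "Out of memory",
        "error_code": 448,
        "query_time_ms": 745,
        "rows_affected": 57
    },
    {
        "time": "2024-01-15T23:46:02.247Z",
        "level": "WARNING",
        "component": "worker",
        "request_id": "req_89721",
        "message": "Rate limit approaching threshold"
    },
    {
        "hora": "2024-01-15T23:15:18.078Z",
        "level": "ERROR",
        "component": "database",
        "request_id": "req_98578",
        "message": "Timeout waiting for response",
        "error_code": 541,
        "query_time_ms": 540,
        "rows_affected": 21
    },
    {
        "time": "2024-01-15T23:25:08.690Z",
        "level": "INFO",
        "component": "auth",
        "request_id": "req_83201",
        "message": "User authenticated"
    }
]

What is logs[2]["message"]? "Out of memory"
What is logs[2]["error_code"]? 448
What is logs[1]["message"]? "User authenticated"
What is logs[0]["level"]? "ERROR"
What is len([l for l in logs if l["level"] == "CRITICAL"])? 1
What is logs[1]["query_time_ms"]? 7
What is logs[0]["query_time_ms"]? 29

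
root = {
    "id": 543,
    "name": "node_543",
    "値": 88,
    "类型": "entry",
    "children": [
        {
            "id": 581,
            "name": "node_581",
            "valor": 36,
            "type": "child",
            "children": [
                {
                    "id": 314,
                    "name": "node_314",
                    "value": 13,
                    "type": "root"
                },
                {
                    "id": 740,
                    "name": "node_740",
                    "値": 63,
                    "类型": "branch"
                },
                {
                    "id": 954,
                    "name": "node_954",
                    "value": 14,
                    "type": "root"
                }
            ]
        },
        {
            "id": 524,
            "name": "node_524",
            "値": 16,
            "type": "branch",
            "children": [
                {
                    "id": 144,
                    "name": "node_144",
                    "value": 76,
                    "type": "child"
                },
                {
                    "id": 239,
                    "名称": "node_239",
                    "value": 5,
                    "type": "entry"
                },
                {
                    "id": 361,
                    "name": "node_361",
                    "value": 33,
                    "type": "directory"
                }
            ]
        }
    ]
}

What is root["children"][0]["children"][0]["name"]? "node_314"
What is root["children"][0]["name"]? "node_581"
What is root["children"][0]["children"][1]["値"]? 63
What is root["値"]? 88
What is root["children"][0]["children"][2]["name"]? "node_954"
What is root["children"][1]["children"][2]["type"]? "directory"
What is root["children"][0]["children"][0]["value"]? 13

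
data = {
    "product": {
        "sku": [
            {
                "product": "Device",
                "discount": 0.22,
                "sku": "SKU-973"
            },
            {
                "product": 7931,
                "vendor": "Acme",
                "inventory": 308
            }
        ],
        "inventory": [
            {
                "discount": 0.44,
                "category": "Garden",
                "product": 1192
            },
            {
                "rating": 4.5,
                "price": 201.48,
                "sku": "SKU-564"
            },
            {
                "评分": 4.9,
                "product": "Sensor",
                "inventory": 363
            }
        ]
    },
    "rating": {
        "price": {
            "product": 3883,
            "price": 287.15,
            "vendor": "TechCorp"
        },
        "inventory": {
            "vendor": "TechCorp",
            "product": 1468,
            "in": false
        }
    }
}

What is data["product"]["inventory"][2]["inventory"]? 363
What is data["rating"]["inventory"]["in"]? False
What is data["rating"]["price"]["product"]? 3883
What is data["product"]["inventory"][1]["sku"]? "SKU-564"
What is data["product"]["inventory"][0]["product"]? 1192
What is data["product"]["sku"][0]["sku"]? "SKU-973"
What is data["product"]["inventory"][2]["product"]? "Sensor"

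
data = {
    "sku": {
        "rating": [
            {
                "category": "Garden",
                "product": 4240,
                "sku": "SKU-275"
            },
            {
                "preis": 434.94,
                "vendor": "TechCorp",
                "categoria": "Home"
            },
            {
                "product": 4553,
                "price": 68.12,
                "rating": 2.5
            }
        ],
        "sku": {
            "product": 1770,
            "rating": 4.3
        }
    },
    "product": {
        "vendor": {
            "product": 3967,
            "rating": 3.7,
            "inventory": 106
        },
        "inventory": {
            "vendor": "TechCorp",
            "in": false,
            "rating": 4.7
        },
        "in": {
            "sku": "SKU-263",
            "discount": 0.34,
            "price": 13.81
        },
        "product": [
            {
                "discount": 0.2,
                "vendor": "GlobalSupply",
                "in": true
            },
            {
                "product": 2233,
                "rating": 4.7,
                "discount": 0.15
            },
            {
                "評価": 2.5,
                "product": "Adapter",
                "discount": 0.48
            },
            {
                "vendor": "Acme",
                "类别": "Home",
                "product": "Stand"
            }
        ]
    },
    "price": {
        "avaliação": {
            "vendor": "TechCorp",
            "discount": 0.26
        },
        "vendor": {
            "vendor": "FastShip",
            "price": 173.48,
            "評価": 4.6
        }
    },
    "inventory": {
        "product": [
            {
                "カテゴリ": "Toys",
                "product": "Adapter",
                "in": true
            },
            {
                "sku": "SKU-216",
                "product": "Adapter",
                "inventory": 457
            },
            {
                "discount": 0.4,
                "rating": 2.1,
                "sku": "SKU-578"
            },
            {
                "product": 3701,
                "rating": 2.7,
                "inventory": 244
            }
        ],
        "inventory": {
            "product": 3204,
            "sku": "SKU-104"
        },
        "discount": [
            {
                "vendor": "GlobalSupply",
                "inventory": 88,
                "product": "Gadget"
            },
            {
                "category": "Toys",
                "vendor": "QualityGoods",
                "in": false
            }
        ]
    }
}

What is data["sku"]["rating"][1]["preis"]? 434.94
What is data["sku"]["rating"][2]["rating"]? 2.5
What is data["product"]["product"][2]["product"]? "Adapter"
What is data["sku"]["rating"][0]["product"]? 4240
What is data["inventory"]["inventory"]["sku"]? "SKU-104"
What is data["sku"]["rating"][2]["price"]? 68.12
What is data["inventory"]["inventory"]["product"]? 3204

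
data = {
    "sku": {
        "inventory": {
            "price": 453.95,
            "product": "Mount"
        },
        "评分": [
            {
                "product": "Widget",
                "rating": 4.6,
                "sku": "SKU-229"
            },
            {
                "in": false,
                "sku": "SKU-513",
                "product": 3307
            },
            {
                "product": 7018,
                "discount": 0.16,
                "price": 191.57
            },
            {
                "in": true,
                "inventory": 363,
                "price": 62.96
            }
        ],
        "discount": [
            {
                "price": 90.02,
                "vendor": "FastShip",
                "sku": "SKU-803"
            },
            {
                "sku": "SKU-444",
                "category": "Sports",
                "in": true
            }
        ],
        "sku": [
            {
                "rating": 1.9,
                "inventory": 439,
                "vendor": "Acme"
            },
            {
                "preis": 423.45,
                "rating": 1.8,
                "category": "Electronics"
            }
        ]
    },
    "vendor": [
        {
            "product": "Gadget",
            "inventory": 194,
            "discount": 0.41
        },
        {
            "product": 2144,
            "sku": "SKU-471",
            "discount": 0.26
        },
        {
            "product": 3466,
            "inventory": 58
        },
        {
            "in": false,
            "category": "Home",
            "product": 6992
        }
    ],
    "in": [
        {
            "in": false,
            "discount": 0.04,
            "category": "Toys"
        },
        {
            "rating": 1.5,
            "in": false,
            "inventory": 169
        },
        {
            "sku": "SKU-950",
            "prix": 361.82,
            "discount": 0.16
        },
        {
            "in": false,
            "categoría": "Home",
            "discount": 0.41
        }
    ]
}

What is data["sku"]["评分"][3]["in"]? True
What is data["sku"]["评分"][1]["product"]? 3307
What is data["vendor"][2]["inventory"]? 58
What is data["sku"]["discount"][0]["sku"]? "SKU-803"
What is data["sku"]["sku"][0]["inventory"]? 439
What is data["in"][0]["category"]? "Toys"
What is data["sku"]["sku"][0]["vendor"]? "Acme"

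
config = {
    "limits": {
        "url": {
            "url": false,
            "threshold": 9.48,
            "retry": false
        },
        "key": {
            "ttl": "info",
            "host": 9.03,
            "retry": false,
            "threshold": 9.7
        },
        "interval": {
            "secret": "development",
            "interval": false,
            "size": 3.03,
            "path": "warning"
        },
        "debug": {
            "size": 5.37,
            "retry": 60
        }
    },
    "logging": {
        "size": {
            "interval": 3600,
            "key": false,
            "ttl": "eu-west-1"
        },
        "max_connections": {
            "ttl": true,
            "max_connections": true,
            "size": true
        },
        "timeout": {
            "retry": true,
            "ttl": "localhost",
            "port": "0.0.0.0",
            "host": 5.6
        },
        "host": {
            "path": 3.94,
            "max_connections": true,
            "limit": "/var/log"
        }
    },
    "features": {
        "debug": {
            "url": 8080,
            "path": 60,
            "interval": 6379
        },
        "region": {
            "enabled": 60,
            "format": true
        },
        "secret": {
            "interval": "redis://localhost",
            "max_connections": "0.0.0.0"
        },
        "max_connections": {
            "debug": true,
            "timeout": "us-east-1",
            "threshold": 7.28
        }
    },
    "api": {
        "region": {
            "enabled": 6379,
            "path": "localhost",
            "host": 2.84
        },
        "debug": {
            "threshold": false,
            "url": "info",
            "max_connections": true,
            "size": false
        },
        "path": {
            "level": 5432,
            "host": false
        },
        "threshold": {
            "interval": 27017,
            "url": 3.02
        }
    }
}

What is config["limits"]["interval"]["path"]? "warning"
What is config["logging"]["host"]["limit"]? "/var/log"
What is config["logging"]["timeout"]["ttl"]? "localhost"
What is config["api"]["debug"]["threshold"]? False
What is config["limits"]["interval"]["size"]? 3.03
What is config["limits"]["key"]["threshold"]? 9.7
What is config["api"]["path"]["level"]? 5432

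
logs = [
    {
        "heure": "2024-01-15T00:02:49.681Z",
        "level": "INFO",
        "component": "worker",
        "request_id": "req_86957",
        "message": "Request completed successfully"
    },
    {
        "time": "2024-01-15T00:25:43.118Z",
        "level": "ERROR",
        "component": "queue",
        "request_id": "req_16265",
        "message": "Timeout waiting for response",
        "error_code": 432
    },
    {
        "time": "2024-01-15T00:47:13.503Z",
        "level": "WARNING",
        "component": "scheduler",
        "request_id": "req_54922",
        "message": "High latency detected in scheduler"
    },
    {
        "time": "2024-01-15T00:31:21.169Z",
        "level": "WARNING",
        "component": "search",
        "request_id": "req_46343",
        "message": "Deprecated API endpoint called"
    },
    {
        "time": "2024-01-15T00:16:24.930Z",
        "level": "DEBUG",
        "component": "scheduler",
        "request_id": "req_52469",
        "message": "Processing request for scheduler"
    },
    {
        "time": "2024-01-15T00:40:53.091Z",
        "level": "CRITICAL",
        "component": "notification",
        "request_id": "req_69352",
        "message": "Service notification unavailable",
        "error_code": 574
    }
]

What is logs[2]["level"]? "WARNING"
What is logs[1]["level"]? "ERROR"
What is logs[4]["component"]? "scheduler"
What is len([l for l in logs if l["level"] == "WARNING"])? 2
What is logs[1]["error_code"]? 432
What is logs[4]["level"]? "DEBUG"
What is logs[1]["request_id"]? "req_16265"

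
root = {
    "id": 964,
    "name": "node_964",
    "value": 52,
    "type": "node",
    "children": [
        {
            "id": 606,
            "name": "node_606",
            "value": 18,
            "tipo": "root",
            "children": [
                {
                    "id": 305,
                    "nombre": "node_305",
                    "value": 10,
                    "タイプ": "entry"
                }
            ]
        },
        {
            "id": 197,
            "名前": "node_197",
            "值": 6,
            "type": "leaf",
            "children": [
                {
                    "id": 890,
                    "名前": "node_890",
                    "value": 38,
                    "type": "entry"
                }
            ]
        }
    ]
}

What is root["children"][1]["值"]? 6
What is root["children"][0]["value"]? 18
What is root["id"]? 964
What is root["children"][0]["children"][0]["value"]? 10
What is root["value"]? 52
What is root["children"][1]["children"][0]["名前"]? "node_890"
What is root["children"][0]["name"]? "node_606"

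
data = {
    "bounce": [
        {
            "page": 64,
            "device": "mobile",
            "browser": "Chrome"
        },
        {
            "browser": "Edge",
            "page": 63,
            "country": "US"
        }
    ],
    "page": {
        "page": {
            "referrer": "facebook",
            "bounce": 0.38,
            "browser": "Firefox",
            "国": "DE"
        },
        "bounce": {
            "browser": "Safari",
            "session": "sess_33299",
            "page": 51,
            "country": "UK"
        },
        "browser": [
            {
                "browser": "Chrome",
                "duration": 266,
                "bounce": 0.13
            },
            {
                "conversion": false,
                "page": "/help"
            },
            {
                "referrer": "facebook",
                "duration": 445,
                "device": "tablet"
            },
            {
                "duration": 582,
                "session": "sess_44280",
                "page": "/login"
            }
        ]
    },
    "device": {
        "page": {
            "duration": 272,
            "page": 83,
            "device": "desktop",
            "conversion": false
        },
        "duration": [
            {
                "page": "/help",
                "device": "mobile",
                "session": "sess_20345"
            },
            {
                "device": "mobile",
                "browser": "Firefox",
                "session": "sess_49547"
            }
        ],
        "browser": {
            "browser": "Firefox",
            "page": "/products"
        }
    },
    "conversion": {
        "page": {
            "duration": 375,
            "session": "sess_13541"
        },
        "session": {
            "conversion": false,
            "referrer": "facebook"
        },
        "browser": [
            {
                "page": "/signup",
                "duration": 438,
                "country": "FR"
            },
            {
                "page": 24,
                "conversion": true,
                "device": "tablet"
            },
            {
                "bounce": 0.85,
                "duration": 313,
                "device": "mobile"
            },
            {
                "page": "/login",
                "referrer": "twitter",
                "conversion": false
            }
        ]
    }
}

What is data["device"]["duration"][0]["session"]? "sess_20345"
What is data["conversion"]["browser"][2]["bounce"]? 0.85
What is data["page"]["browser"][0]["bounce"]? 0.13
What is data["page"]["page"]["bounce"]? 0.38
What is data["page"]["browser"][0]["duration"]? 266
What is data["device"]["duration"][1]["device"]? "mobile"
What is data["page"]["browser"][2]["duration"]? 445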